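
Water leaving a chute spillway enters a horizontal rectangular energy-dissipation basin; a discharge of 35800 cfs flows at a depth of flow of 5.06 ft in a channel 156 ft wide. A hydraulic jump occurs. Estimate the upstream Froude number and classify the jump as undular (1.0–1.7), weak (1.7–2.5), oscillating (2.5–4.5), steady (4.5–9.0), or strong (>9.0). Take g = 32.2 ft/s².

Fr₁ = 3.55; oscillating jump

q = Q/b = 35800/156 = 229 ft²/s; V₁ = q/y₁ = 45.4 ft/s. Fr₁ = V₁/√(g·y₁) = 3.55.
Fr₁ = 3.55 lies in the oscillating range.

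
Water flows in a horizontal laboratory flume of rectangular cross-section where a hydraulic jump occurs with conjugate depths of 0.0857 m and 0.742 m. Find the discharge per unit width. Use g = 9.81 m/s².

q = 0.508 m²/s

For a rectangular channel the momentum equation gives q² = ½·g·y₁·y₂·(y₁ + y₂) = ½×9.81×0.0857×0.742×0.828 = 0.258.
q = √0.258 = 0.508 m²/s.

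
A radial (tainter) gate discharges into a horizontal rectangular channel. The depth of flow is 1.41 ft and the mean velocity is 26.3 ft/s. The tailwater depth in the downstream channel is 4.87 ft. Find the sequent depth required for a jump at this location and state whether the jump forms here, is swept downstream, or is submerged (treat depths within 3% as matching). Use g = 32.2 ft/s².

y₂ = 7.11 ft; the jump is swept downstream

Fr₁ = V₁/√(g·y₁) = 26.3/√(32.2×1.41) = 3.90.
From the momentum equation for a rectangular channel, y₂/y₁ = ½[√(1 + 8Fr₁²) − 1] = ½[√122.9 − 1] = 5.04.
y₂ = 5.04 × 1.41 = 7.11 ft.
Tailwater y_tw = 4.87 ft: y_tw < y₂, so the jump is swept downstream.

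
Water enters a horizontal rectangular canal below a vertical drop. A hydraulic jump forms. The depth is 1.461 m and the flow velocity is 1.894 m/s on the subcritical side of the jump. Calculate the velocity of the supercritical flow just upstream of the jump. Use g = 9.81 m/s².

Fr₂ = V₂/√(g·y₂) = 1.894/√(9.81×1.461) = 0.5003.
From the momentum equation (using Fr₂), y₁/y₂ = ½[√(1 + 8Fr₂²) − 1] = ½[√3.0023 − 1] = 0.3664.
y₁ = 0.3664 × 1.461 = 0.5352 m.
V₁ = q/y₁ = 2.767/0.5352 = 5.170 m/s.

V₁ = 5.170 m/s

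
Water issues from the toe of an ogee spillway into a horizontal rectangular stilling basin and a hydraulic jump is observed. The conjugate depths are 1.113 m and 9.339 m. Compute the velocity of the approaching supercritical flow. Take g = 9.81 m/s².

For a rectangular channel the momentum equation gives q² = ½·g·y₁·y₂·(y₁ + y₂) = ½×9.81×1.113×9.339×10.45 = 532.9.
q = √532.9 = 23.08 m²/s.
V₁ = q/y₁ = 23.08/1.113 = 20.74 m/s.

V₁ = 20.74 m/s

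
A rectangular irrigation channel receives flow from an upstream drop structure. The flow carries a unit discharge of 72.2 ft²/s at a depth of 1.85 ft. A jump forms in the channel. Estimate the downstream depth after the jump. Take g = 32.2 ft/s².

V₁ = q/y₁ = 72.2/1.85 = 39.0 ft/s. Fr₁ = V₁/√(g·y₁) = 39.0/√(32.2×1.85) = 5.06.
From the momentum equation for a rectangular channel, y₂/y₁ = ½[√(1 + 8Fr₁²) − 1] = ½[√205.5 − 1] = 6.67.
y₂ = 6.67 × 1.85 = 12.3 ft.

y₂ = 12.3 ft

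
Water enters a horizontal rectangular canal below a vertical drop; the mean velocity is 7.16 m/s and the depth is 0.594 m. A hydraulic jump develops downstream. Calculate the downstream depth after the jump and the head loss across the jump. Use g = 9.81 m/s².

Fr₁ = V₁/√(g·y₁) = 7.16/√(9.81×0.594) = 2.97.
Sequent-depth ratio: y₂/y₁ = ½[√(1 + 8Fr₁²) − 1] = ½[√71.38 − 1] = 3.72.
y₂ = 3.72 × 0.594 = 2.21 m.
Head loss: ΔE = (y₂ − y₁)³/(4y₁y₂) = (2.21 − 0.594)³/(4×0.594×2.21) = 4.24/5.26 = 0.806 m.

y₂ = 2.21 m; ΔE = 0.806 m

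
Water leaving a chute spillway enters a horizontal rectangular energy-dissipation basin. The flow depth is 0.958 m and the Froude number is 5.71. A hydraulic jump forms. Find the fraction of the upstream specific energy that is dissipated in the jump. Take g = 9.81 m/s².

Fr₁ = 5.71 (given).
From the momentum equation for a rectangular channel, y₂/y₁ = ½[√(1 + 8Fr₁²) − 1] = ½[√261.8 − 1] = 7.59.
y₂ = 7.59 × 0.958 = 7.27 m.
E₁ = y₁(1 + Fr₁²/2) = 0.958×(1 + 5.71²/2) = 16.6 m. ΔE = (y₂ − y₁)³/(4y₁y₂) = 9.03 m. ΔE/E₁ = 9.03/16.6 = 0.545.

ΔE/E₁ = 0.545 (54.5%)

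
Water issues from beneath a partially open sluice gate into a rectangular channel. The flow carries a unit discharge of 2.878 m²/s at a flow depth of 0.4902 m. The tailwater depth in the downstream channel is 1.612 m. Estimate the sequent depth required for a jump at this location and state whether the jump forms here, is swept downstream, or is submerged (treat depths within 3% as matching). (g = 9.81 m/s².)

y₂ = 1.627 m; the jump forms here

V₁ = q/y₁ = 2.878/0.4902 = 5.871 m/s. Fr₁ = V₁/√(g·y₁) = 5.871/√(9.81×0.4902) = 2.677.
By Bélanger, y₂/y₁ = ½[√(1 + 8Fr₁²) − 1] = ½[√58.343 − 1] = 3.319.
y₂ = 3.319 × 0.4902 = 1.627 m.
Tailwater y_tw = 1.612 m: y_tw ≈ y₂, so the jump forms here.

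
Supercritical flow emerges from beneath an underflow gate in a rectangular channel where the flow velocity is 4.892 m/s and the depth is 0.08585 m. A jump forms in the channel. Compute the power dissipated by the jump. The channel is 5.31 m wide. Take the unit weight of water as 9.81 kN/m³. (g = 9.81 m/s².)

Fr₁ = V₁/√(g·y₁) = 4.892/√(9.81×0.08585) = 5.331.
By Bélanger, y₂/y₁ = ½[√(1 + 8Fr₁²) − 1] = ½[√228.33 − 1] = 7.055.
y₂ = 7.055 × 0.08585 = 0.6057 m.
Head loss: ΔE = (y₂ − y₁)³/(4y₁y₂) = (0.6057 − 0.08585)³/(4×0.08585×0.6057) = 0.1405/0.2080 = 0.6754 m.
q = V₁·y₁ = 4.892 × 0.08585 = 0.4200 m²/s. Q = q·b = 0.4200 × 5.31 = 2.230 m³/s. P = γ·Q·ΔE = 9.81 × 2.230 × 0.6754 = 14.78 kW.

P = 14.78 kW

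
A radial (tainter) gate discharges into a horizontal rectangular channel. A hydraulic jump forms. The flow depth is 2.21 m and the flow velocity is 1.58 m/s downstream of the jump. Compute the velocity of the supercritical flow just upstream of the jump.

V₁ = 8.19 m/s

Fr₂ = V₂/√(g·y₂) = 1.58/√(9.81×2.21) = 0.339.
Applying the sequent-depth relation in reverse, y₁/y₂ = ½[√(1 + 8Fr₂²) − 1] = ½[√1.921 − 1] = 0.193.
y₁ = 0.193 × 2.21 = 0.427 m.
V₁ = q/y₁ = 3.49/0.427 = 8.19 m/s.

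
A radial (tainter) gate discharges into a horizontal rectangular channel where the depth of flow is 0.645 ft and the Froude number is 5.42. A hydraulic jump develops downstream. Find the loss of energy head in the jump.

Fr₁ = 5.42 (given).
Bélanger equation: y₂/y₁ = ½[√(1 + 8Fr₁²) − 1] = ½[√236.0 − 1] = 7.18.
y₂ = 7.18 × 0.645 = 4.63 ft.
V₁ = Fr₁·√(g·y₁) = 5.42×√(32.2×0.645) = 24.7 ft/s; q = V₁·y₁ = 15.9 ft²/s. V₂ = q/y₂ = 15.9/4.63 = 3.44 ft/s. E₁ = y₁ + V₁²/2g = 10.1 ft; E₂ = y₂ + V₂²/2g = 4.82 ft. ΔE = E₁ − E₂ = 5.30 ft.

ΔE = 5.30 ft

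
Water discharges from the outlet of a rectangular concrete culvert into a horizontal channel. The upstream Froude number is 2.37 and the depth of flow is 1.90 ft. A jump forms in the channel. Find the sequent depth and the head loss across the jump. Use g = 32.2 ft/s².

Fr₁ = 2.37 (given).
Bélanger equation: y₂/y₁ = ½[√(1 + 8Fr₁²) − 1] = ½[√45.94 − 1] = 2.89.
y₂ = 2.89 × 1.90 = 5.49 ft.
Head loss: ΔE = (y₂ − y₁)³/(4y₁y₂) = (5.49 − 1.90)³/(4×1.90×5.49) = 46.2/41.7 = 1.11 ft.

y₂ = 5.49 ft; ΔE = 1.11 ft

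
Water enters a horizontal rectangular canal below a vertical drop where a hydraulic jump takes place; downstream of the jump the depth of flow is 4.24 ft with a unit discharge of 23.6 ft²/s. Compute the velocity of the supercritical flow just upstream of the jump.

V₁ = 16.4 ft/s

V₂ = q/y₂ = 23.6/4.24 = 5.57 ft/s; Fr₂ = V₂/√(g·y₂) = 0.476.
Applying the sequent-depth relation in reverse, y₁/y₂ = ½[√(1 + 8Fr₂²) − 1] = ½[√2.815 − 1] = 0.339.
y₁ = 0.339 × 4.24 = 1.44 ft.
V₁ = q/y₁ = 23.6/1.44 = 16.4 ft/s.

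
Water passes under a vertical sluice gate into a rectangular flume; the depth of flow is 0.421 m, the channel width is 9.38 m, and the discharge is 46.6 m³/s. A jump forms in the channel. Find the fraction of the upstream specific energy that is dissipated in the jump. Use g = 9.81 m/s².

q = Q/b = 46.6/9.38 = 4.97 m²/s; V₁ = q/y₁ = 11.8 m/s. Fr₁ = V₁/√(g·y₁) = 5.81.
Bélanger equation: y₂/y₁ = ½[√(1 + 8Fr₁²) − 1] = ½[√270.7 − 1] = 7.73.
y₂ = 7.73 × 0.421 = 3.25 m.
E₁ = y₁ + V₁²/2g = 7.52 m. ΔE = (y₂ − y₁)³/(4y₁y₂) = 4.15 m. ΔE/E₁ = 4.15/7.52 = 0.552.

ΔE/E₁ = 0.552 (55.2%)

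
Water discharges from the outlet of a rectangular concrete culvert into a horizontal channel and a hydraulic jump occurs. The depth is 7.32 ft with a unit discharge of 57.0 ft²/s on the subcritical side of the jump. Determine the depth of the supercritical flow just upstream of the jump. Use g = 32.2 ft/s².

V₂ = q/y₂ = 57.0/7.32 = 7.79 ft/s; Fr₂ = V₂/√(g·y₂) = 0.507.
The Bélanger relation is symmetric: y₁/y₂ = ½[√(1 + 8Fr₂²) − 1] = ½[√3.058 − 1] = 0.374.
y₁ = 0.374 × 7.32 = 2.74 ft.

y₁ = 2.74 ft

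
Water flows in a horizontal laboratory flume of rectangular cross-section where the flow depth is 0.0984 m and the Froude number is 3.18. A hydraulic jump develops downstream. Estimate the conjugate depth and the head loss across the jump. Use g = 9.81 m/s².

Fr₁ = 3.18 (given).
From the momentum equation for a rectangular channel, y₂/y₁ = ½[√(1 + 8Fr₁²) − 1] = ½[√81.90 − 1] = 4.02.
y₂ = 4.02 × 0.0984 = 0.396 m.
V₁ = Fr₁·√(g·y₁) = 3.18×√(9.81×0.0984) = 3.12 m/s; q = V₁·y₁ = 0.307 m²/s. V₂ = q/y₂ = 0.307/0.396 = 0.776 m/s. E₁ = y₁ + V₁²/2g = 0.596 m; E₂ = y₂ + V₂²/2g = 0.427 m. ΔE = E₁ − E₂ = 0.169 m.

y₂ = 0.396 m; ΔE = 0.169 m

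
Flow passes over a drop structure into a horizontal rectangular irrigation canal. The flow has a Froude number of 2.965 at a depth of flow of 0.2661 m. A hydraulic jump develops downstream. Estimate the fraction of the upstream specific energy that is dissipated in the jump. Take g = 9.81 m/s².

Fr₁ = 2.965 (given).
Bélanger equation: y₂/y₁ = ½[√(1 + 8Fr₁²) − 1] = ½[√71.330 − 1] = 3.723.
y₂ = 3.723 × 0.2661 = 0.9907 m.
E₁ = y₁(1 + Fr₁²/2) = 0.2661×(1 + 2.965²/2) = 1.436 m. ΔE = (y₂ − y₁)³/(4y₁y₂) = 0.3607 m. ΔE/E₁ = 0.3607/1.436 = 0.251.

ΔE/E₁ = 0.251 (25.1%)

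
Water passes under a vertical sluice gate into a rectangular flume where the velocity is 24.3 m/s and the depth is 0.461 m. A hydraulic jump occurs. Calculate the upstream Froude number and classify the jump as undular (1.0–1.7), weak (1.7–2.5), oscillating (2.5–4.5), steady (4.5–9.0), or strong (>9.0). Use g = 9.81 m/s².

Fr₁ = 11.4; strong jump

Fr₁ = V₁/√(g·y₁) = 24.3/√(9.81×0.461) = 11.4.
Fr₁ = 11.4 lies in the strong range.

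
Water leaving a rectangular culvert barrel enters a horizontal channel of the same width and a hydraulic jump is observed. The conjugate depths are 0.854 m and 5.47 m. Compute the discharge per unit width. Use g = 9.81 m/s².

For a rectangular channel the momentum equation gives q² = ½·g·y₁·y₂·(y₁ + y₂) = ½×9.81×0.854×5.47×6.32 = 145.
q = √145 = 12.0 m²/s.

q = 12.0 m²/s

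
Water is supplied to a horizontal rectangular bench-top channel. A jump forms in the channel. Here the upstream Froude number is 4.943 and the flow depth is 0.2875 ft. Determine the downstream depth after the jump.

Fr₁ = 4.943 (given).
Sequent-depth ratio: y₂/y₁ = ½[√(1 + 8Fr₁²) − 1] = ½[√196.47 − 1] = 6.508.
y₂ = 6.508 × 0.2875 = 1.871 ft.

y₂ = 1.871 ft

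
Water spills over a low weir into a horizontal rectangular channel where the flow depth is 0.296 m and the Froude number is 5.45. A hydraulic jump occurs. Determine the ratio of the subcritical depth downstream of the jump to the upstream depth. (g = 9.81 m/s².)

y₂/y₁ = 7.22

Fr₁ = 5.45 (given).
By Bélanger, y₂/y₁ = ½[√(1 + 8Fr₁²) − 1] = ½[√238.6 − 1] = 7.22.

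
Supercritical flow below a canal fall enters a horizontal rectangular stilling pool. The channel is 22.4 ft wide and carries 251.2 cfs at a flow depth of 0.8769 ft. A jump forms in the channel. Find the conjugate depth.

q = Q/b = 251.2/22.4 = 11.21 ft²/s; V₁ = q/y₁ = 12.79 ft/s. Fr₁ = V₁/√(g·y₁) = 2.407.
Conjugate-depth relation: y₂/y₁ = ½[√(1 + 8Fr₁²) − 1] = ½[√47.337 − 1] = 2.940.
y₂ = 2.940 × 0.8769 = 2.578 ft.

y₂ = 2.578 ft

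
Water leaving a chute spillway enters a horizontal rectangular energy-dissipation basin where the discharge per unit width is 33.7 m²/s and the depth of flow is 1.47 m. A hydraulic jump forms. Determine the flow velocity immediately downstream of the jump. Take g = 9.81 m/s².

V₂ = 2.85 m/s

V₁ = q/y₁ = 33.7/1.47 = 22.9 m/s. Fr₁ = V₁/√(g·y₁) = 22.9/√(9.81×1.47) = 6.04.
From the momentum equation for a rectangular channel, y₂/y₁ = ½[√(1 + 8Fr₁²) − 1] = ½[√292.6 − 1] = 8.05.
y₂ = 8.05 × 1.47 = 11.8 m.
V₂ = q/y₂ = 33.7/11.8 = 2.85 m/s.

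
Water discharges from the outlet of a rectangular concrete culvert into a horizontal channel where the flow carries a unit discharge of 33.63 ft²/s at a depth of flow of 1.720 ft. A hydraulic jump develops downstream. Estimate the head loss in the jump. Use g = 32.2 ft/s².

V₁ = q/y₁ = 33.63/1.720 = 19.55 ft/s. Fr₁ = V₁/√(g·y₁) = 19.55/√(32.2×1.720) = 2.627.
By Bélanger, y₂/y₁ = ½[√(1 + 8Fr₁²) − 1] = ½[√56.221 − 1] = 3.249.
y₂ = 3.249 × 1.720 = 5.588 ft.
V₂ = q/y₂ = 33.63/5.588 = 6.018 ft/s. E₁ = y₁ + V₁²/2g = 7.656 ft; E₂ = y₂ + V₂²/2g = 6.151 ft. ΔE = E₁ − E₂ = 1.506 ft.

ΔE = 1.506 ft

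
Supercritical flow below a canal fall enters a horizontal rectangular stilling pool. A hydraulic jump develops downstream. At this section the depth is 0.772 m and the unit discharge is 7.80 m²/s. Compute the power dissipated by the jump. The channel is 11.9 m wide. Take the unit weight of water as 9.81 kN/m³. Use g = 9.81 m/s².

V₁ = q/y₁ = 7.80/0.772 = 10.1 m/s. Fr₁ = V₁/√(g·y₁) = 10.1/√(9.81×0.772) = 3.67.
Conjugate-depth relation: y₂/y₁ = ½[√(1 + 8Fr₁²) − 1] = ½[√108.8 − 1] = 4.72.
y₂ = 4.72 × 0.772 = 3.64 m.
Head loss: ΔE = (y₂ − y₁)³/(4y₁y₂) = (3.64 − 0.772)³/(4×0.772×3.64) = 23.6/11.2 = 2.10 m.
Q = q·b = 7.80 × 11.9 = 92.8 m³/s. P = γ·Q·ΔE = 9.81 × 92.8 × 2.10 = 1912 kW.

P = 1912 kW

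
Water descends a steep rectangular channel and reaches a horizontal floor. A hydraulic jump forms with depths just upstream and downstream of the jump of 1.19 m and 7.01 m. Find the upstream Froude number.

Fr₁ = 4.51

For a rectangular channel the momentum equation gives q² = ½·g·y₁·y₂·(y₁ + y₂) = ½×9.81×1.19×7.01×8.20 = 336.
q = √336 = 18.3 m²/s.
V₁ = q/y₁ = 15.4 m/s; Fr₁ = V₁/√(g·y₁) = 4.51.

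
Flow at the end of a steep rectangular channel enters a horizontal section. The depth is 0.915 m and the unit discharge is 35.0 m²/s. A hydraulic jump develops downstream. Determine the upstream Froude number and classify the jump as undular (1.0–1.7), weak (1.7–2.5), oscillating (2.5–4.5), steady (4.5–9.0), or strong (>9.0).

V₁ = q/y₁ = 35.0/0.915 = 38.3 m/s. Fr₁ = V₁/√(g·y₁) = 38.3/√(9.81×0.915) = 12.8.
Fr₁ = 12.8 lies in the strong range.

Fr₁ = 12.8; strong jump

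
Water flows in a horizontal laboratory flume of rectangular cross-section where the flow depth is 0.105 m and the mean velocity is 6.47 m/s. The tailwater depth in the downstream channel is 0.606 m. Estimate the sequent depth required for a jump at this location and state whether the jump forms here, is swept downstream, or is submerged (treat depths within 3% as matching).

Fr₁ = V₁/√(g·y₁) = 6.47/√(9.81×0.105) = 6.37.
From the momentum equation for a rectangular channel, y₂/y₁ = ½[√(1 + 8Fr₁²) − 1] = ½[√326.1 − 1] = 8.53.
y₂ = 8.53 × 0.105 = 0.896 m.
Tailwater y_tw = 0.606 m: y_tw < y₂, so the jump is swept downstream.

y₂ = 0.896 m; the jump is swept downstream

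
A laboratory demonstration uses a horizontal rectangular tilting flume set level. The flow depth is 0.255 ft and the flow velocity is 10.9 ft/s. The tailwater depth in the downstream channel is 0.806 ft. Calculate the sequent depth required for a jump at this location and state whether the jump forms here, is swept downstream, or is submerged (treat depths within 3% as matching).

y₂ = 1.25 ft; the jump is swept downstream

Fr₁ = V₁/√(g·y₁) = 10.9/√(32.2×0.255) = 3.80.
Conjugate-depth relation: y₂/y₁ = ½[√(1 + 8Fr₁²) − 1] = ½[√116.8 − 1] = 4.90.
y₂ = 4.90 × 0.255 = 1.25 ft.
Tailwater y_tw = 0.806 ft: y_tw < y₂, so the jump is swept downstream.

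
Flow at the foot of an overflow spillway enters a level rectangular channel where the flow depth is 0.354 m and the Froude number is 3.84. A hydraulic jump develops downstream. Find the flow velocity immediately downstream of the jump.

Fr₁ = 3.84 (given).
Bélanger equation: y₂/y₁ = ½[√(1 + 8Fr₁²) − 1] = ½[√119.0 − 1] = 4.95.
y₂ = 4.95 × 0.354 = 1.75 m.
V₁ = Fr₁·√(g·y₁) = 3.84×√(9.81×0.354) = 7.16 m/s; q = V₁·y₁ = 2.53 m²/s.
V₂ = q/y₂ = 2.53/1.75 = 1.44 m/s.

V₂ = 1.44 m/s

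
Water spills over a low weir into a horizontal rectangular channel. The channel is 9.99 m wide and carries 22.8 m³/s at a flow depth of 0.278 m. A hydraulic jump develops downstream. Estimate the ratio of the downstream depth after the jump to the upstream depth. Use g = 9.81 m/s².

y₂/y₁ = 6.55

q = Q/b = 22.8/9.99 = 2.28 m²/s; V₁ = q/y₁ = 8.21 m/s. Fr₁ = V₁/√(g·y₁) = 4.97.
Bélanger equation: y₂/y₁ = ½[√(1 + 8Fr₁²) − 1] = ½[√198.7 − 1] = 6.55.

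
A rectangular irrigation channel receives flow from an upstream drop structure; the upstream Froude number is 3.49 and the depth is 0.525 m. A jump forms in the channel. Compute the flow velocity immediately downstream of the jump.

Fr₁ = 3.49 (given).
Bélanger equation: y₂/y₁ = ½[√(1 + 8Fr₁²) − 1] = ½[√98.44 − 1] = 4.46.
y₂ = 4.46 × 0.525 = 2.34 m.
V₁ = Fr₁·√(g·y₁) = 3.49×√(9.81×0.525) = 7.92 m/s; q = V₁·y₁ = 4.16 m²/s.
V₂ = q/y₂ = 4.16/2.34 = 1.78 m/s.

V₂ = 1.78 m/s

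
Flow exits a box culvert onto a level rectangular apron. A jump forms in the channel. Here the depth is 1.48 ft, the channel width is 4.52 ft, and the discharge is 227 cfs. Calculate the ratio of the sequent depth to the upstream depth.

q = Q/b = 227/4.52 = 50.2 ft²/s; V₁ = q/y₁ = 33.9 ft/s. Fr₁ = V₁/√(g·y₁) = 4.92.
Conjugate-depth relation: y₂/y₁ = ½[√(1 + 8Fr₁²) − 1] = ½[√194.3 − 1] = 6.47.

y₂/y₁ = 6.47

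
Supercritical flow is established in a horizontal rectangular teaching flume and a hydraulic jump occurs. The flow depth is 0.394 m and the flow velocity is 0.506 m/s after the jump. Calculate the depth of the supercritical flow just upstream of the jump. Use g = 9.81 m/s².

y₁ = 0.0467 m

Fr₂ = V₂/√(g·y₂) = 0.506/√(9.81×0.394) = 0.257.
From the momentum equation (using Fr₂), y₁/y₂ = ½[√(1 + 8Fr₂²) − 1] = ½[√1.530 − 1] = 0.118.
y₁ = 0.118 × 0.394 = 0.0467 m.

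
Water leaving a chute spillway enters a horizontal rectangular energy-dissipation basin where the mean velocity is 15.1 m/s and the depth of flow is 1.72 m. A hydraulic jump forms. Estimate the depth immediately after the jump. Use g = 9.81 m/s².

y₂ = 8.12 m

Fr₁ = V₁/√(g·y₁) = 15.1/√(9.81×1.72) = 3.68.
By Bélanger, y₂/y₁ = ½[√(1 + 8Fr₁²) − 1] = ½[√109.1 − 1] = 4.72.
y₂ = 4.72 × 1.72 = 8.12 m.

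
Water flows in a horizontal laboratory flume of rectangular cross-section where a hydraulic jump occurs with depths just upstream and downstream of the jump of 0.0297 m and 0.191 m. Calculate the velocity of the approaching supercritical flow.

For a rectangular channel the momentum equation gives q² = ½·g·y₁·y₂·(y₁ + y₂) = ½×9.81×0.0297×0.191×0.221 = 0.00614.
q = √0.00614 = 0.0784 m²/s.
V₁ = q/y₁ = 0.0784/0.0297 = 2.64 m/s.

V₁ = 2.64 m/s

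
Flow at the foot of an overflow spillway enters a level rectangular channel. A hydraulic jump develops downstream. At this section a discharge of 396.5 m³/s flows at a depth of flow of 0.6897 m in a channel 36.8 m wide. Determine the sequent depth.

y₂ = 5.523 m

q = Q/b = 396.5/36.8 = 10.77 m²/s; V₁ = q/y₁ = 15.62 m/s. Fr₁ = V₁/√(g·y₁) = 6.006.
Conjugate-depth relation: y₂/y₁ = ½[√(1 + 8Fr₁²) − 1] = ½[√289.56 − 1] = 8.008.
y₂ = 8.008 × 0.6897 = 5.523 m.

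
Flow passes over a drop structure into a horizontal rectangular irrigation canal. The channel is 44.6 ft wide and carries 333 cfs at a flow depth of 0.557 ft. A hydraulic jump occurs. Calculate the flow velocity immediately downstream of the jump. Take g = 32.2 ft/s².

V₂ = 3.35 ft/s

q = Q/b = 333/44.6 = 7.47 ft²/s; V₁ = q/y₁ = 13.4 ft/s. Fr₁ = V₁/√(g·y₁) = 3.17.
Conjugate-depth relation: y₂/y₁ = ½[√(1 + 8Fr₁²) − 1] = ½[√81.15 − 1] = 4.00.
y₂ = 4.00 × 0.557 = 2.23 ft.
V₂ = q/y₂ = 7.47/2.23 = 3.35 ft/s.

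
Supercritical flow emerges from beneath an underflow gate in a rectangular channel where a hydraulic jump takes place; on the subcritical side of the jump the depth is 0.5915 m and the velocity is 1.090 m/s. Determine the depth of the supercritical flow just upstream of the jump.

Fr₂ = V₂/√(g·y₂) = 1.090/√(9.81×0.5915) = 0.4525.
From the momentum equation (using Fr₂), y₁/y₂ = ½[√(1 + 8Fr₂²) − 1] = ½[√2.6380 − 1] = 0.3121.
y₁ = 0.3121 × 0.5915 = 0.1846 m.

y₁ = 0.1846 m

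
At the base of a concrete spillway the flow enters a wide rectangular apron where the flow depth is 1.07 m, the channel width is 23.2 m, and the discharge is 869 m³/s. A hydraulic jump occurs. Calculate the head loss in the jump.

q = Q/b = 869/23.2 = 37.5 m²/s; V₁ = q/y₁ = 35.0 m/s. Fr₁ = V₁/√(g·y₁) = 10.8.
From the momentum equation for a rectangular channel, y₂/y₁ = ½[√(1 + 8Fr₁²) − 1] = ½[√935.0 − 1] = 14.8.
y₂ = 14.8 × 1.07 = 15.8 m.
Head loss: ΔE = (y₂ − y₁)³/(4y₁y₂) = (15.8 − 1.07)³/(4×1.07×15.8) = 3212/67.7 = 47.4 m.

ΔE = 47.4 m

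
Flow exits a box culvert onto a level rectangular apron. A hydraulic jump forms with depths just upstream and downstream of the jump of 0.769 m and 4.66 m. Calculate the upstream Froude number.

Fr₁ = 4.62

For a rectangular channel the momentum equation gives q² = ½·g·y₁·y₂·(y₁ + y₂) = ½×9.81×0.769×4.66×5.43 = 95.4.
q = √95.4 = 9.77 m²/s.
V₁ = q/y₁ = 12.7 m/s; Fr₁ = V₁/√(g·y₁) = 4.62.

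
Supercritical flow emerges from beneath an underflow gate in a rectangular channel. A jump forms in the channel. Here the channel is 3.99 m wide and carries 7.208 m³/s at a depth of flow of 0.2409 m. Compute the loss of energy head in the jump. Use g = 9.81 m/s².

q = Q/b = 7.208/3.99 = 1.807 m²/s; V₁ = q/y₁ = 7.499 m/s. Fr₁ = V₁/√(g·y₁) = 4.878.
Conjugate-depth relation: y₂/y₁ = ½[√(1 + 8Fr₁²) − 1] = ½[√191.37 − 1] = 6.417.
y₂ = 6.417 × 0.2409 = 1.546 m.
Head loss: ΔE = (y₂ − y₁)³/(4y₁y₂) = (1.546 − 0.2409)³/(4×0.2409×1.546) = 2.222/1.490 = 1.492 m.

ΔE = 1.492 m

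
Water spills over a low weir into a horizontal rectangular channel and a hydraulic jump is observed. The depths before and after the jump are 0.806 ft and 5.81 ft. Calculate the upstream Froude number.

Fr₁ = 5.44

For a rectangular channel the momentum equation gives q² = ½·g·y₁·y₂·(y₁ + y₂) = ½×32.2×0.806×5.81×6.62 = 499.
q = √499 = 22.3 ft²/s.
V₁ = q/y₁ = 27.7 ft/s; Fr₁ = V₁/√(g·y₁) = 5.44.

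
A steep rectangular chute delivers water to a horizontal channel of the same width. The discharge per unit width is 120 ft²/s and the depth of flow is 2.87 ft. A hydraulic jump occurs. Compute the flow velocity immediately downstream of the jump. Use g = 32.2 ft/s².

V₁ = q/y₁ = 120/2.87 = 41.8 ft/s. Fr₁ = V₁/√(g·y₁) = 41.8/√(32.2×2.87) = 4.35.
By Bélanger, y₂/y₁ = ½[√(1 + 8Fr₁²) − 1] = ½[√152.3 − 1] = 5.67.
y₂ = 5.67 × 2.87 = 16.3 ft.
V₂ = q/y₂ = 120/16.3 = 7.37 ft/s.

V₂ = 7.37 ft/s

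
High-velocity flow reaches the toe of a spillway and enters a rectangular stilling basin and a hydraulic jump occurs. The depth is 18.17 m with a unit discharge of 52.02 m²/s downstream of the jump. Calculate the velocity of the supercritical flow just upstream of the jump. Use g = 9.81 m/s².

V₂ = q/y₂ = 52.02/18.17 = 2.863 m/s; Fr₂ = V₂/√(g·y₂) = 0.2144.
From the momentum equation (using Fr₂), y₁/y₂ = ½[√(1 + 8Fr₂²) − 1] = ½[√1.3679 − 1] = 0.08478.
y₁ = 0.08478 × 18.17 = 1.540 m.
V₁ = q/y₁ = 52.02/1.540 = 33.77 m/s.

V₁ = 33.77 m/s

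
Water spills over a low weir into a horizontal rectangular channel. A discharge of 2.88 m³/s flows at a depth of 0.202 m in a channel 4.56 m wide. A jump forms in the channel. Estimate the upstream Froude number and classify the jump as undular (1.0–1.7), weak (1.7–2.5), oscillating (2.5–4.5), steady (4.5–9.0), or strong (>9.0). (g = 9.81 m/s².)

q = Q/b = 2.88/4.56 = 0.632 m²/s; V₁ = q/y₁ = 3.13 m/s. Fr₁ = V₁/√(g·y₁) = 2.22.
Fr₁ = 2.22 lies in the weak range.

Fr₁ = 2.22; weak jump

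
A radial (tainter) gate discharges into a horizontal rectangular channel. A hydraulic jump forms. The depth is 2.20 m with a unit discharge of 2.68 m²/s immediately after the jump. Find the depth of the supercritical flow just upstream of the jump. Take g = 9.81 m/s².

y₁ = 0.270 m

V₂ = q/y₂ = 2.68/2.20 = 1.22 m/s; Fr₂ = V₂/√(g·y₂) = 0.262.
From the momentum equation (using Fr₂), y₁/y₂ = ½[√(1 + 8Fr₂²) − 1] = ½[√1.550 − 1] = 0.123.
y₁ = 0.123 × 2.20 = 0.270 m.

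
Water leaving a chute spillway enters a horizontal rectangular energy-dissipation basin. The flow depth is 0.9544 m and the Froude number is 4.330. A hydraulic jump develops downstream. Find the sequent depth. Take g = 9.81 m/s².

Fr₁ = 4.330 (given).
Sequent-depth ratio: y₂/y₁ = ½[√(1 + 8Fr₁²) − 1] = ½[√150.99 − 1] = 5.644.
y₂ = 5.644 × 0.9544 = 5.387 m.

y₂ = 5.387 m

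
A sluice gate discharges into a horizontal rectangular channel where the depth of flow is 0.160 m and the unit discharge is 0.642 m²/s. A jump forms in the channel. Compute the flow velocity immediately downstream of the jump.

V₁ = q/y₁ = 0.642/0.160 = 4.01 m/s. Fr₁ = V₁/√(g·y₁) = 4.01/√(9.81×0.160) = 3.20.
Sequent-depth ratio: y₂/y₁ = ½[√(1 + 8Fr₁²) − 1] = ½[√83.06 − 1] = 4.06.
y₂ = 4.06 × 0.160 = 0.649 m.
V₂ = q/y₂ = 0.642/0.649 = 0.989 m/s.

V₂ = 0.989 m/s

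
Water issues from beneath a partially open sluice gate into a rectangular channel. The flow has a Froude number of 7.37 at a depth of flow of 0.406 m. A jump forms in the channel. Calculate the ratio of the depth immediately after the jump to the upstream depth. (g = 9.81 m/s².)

y₂/y₁ = 9.93

Fr₁ = 7.37 (given).
Sequent-depth ratio: y₂/y₁ = ½[√(1 + 8Fr₁²) − 1] = ½[√435.5 − 1] = 9.93.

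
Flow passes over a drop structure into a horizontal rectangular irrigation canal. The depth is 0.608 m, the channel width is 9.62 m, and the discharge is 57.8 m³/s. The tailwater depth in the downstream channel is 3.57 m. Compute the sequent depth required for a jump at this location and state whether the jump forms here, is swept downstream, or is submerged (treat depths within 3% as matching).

y₂ = 3.19 m; the jump is submerged

q = Q/b = 57.8/9.62 = 6.01 m²/s; V₁ = q/y₁ = 9.88 m/s. Fr₁ = V₁/√(g·y₁) = 4.05.
Conjugate-depth relation: y₂/y₁ = ½[√(1 + 8Fr₁²) − 1] = ½[√132.0 − 1] = 5.24.
y₂ = 5.24 × 0.608 = 3.19 m.
Tailwater y_tw = 3.57 m: y_tw > y₂, so the jump is submerged.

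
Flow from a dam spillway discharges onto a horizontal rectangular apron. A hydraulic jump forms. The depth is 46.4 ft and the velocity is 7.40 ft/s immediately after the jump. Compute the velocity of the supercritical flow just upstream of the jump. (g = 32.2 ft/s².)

V₁ = 108 ft/s

Fr₂ = V₂/√(g·y₂) = 7.40/√(32.2×46.4) = 0.191.
Applying the sequent-depth relation in reverse, y₁/y₂ = ½[√(1 + 8Fr₂²) − 1] = ½[√1.293 − 1] = 0.0686.
y₁ = 0.0686 × 46.4 = 3.18 ft.
V₁ = q/y₁ = 343/3.18 = 108 ft/s.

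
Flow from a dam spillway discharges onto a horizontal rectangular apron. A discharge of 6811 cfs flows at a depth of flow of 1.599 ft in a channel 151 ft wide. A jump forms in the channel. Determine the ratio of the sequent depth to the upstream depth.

y₂/y₁ = 5.082

q = Q/b = 6811/151 = 45.11 ft²/s; V₁ = q/y₁ = 28.21 ft/s. Fr₁ = V₁/√(g·y₁) = 3.931.
Conjugate-depth relation: y₂/y₁ = ½[√(1 + 8Fr₁²) − 1] = ½[√124.64 − 1] = 5.082.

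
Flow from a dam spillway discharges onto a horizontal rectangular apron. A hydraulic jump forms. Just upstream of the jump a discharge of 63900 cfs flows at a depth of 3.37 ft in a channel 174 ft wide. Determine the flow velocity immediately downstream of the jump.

V₂ = 7.62 ft/s

q = Q/b = 63900/174 = 367 ft²/s; V₁ = q/y₁ = 109 ft/s. Fr₁ = V₁/√(g·y₁) = 10.5.
From the momentum equation for a rectangular channel, y₂/y₁ = ½[√(1 + 8Fr₁²) − 1] = ½[√876.5 − 1] = 14.3.
y₂ = 14.3 × 3.37 = 48.2 ft.
V₂ = q/y₂ = 367/48.2 = 7.62 ft/s.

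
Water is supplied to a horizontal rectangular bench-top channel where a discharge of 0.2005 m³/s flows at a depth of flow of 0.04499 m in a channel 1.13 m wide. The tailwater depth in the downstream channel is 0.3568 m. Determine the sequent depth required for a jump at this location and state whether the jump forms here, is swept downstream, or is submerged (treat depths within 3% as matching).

y₂ = 0.3559 m; the jump forms here

q = Q/b = 0.2005/1.13 = 0.1774 m²/s; V₁ = q/y₁ = 3.944 m/s. Fr₁ = V₁/√(g·y₁) = 5.936.
Sequent-depth ratio: y₂/y₁ = ½[√(1 + 8Fr₁²) − 1] = ½[√282.93 − 1] = 7.910.
y₂ = 7.910 × 0.04499 = 0.3559 m.
Tailwater y_tw = 0.3568 m: y_tw ≈ y₂, so the jump forms here.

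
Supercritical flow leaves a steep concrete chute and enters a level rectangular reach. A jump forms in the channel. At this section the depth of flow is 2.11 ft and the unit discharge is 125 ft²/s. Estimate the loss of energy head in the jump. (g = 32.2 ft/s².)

V₁ = q/y₁ = 125/2.11 = 59.2 ft/s. Fr₁ = V₁/√(g·y₁) = 59.2/√(32.2×2.11) = 7.19.
Bélanger equation: y₂/y₁ = ½[√(1 + 8Fr₁²) − 1] = ½[√414.2 − 1] = 9.68.
y₂ = 9.68 × 2.11 = 20.4 ft.
V₂ = q/y₂ = 125/20.4 = 6.12 ft/s. E₁ = y₁ + V₁²/2g = 56.6 ft; E₂ = y₂ + V₂²/2g = 21.0 ft. ΔE = E₁ − E₂ = 35.6 ft.

ΔE = 35.6 ft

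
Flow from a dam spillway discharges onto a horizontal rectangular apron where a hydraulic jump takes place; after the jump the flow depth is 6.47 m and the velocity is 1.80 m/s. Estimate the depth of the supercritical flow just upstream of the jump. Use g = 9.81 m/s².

y₁ = 0.604 m

Fr₂ = V₂/√(g·y₂) = 1.80/√(9.81×6.47) = 0.226.
Applying the sequent-depth relation in reverse, y₁/y₂ = ½[√(1 + 8Fr₂²) − 1] = ½[√1.408 − 1] = 0.0934.
y₁ = 0.0934 × 6.47 = 0.604 m.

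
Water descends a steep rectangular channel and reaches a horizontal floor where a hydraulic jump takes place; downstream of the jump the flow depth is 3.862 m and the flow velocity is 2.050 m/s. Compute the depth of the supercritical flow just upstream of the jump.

Fr₂ = V₂/√(g·y₂) = 2.050/√(9.81×3.862) = 0.3331.
Since the conjugate-depth ratio holds either way, y₁/y₂ = ½[√(1 + 8Fr₂²) − 1] = ½[√1.8874 − 1] = 0.1869.
y₁ = 0.1869 × 3.862 = 0.7219 m.

y₁ = 0.7219 m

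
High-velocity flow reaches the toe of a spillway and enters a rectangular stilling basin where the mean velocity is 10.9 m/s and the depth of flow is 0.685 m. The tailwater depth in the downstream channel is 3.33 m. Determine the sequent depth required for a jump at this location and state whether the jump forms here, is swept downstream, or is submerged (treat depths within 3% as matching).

Fr₁ = V₁/√(g·y₁) = 10.9/√(9.81×0.685) = 4.20.
Bélanger equation: y₂/y₁ = ½[√(1 + 8Fr₁²) − 1] = ½[√142.4 − 1] = 5.47.
y₂ = 5.47 × 0.685 = 3.75 m.
Tailwater y_tw = 3.33 m: y_tw < y₂, so the jump is swept downstream.

y₂ = 3.75 m; the jump is swept downstream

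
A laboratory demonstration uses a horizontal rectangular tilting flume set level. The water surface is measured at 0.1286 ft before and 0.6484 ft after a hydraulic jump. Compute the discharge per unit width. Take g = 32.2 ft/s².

q = 1.021 ft²/s

For a rectangular channel the momentum equation gives q² = ½·g·y₁·y₂·(y₁ + y₂) = ½×32.2×0.1286×0.6484×0.7770 = 1.043.
q = √1.043 = 1.021 ft²/s.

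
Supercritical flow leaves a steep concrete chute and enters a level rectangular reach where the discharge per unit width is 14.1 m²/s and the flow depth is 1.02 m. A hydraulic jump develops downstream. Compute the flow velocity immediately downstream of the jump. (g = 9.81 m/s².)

V₂ = 2.43 m/s

V₁ = q/y₁ = 14.1/1.02 = 13.8 m/s. Fr₁ = V₁/√(g·y₁) = 13.8/√(9.81×1.02) = 4.37.
Sequent-depth ratio: y₂/y₁ = ½[√(1 + 8Fr₁²) − 1] = ½[√153.8 − 1] = 5.70.
y₂ = 5.70 × 1.02 = 5.81 m.
V₂ = q/y₂ = 14.1/5.81 = 2.43 m/s.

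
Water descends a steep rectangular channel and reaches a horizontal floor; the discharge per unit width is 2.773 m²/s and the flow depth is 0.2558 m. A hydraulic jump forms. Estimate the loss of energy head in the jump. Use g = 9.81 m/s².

ΔE = 3.824 m

V₁ = q/y₁ = 2.773/0.2558 = 10.84 m/s. Fr₁ = V₁/√(g·y₁) = 10.84/√(9.81×0.2558) = 6.843.
Sequent-depth ratio: y₂/y₁ = ½[√(1 + 8Fr₁²) − 1] = ½[√375.64 − 1] = 9.191.
y₂ = 9.191 × 0.2558 = 2.351 m.
Head loss: ΔE = (y₂ − y₁)³/(4y₁y₂) = (2.351 − 0.2558)³/(4×0.2558×2.351) = 9.198/2.406 = 3.824 m.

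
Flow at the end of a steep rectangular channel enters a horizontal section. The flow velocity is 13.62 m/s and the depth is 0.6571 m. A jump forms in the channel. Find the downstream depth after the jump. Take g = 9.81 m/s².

Fr₁ = V₁/√(g·y₁) = 13.62/√(9.81×0.6571) = 5.364.
Sequent-depth ratio: y₂/y₁ = ½[√(1 + 8Fr₁²) − 1] = ½[√231.22 − 1] = 7.103.
y₂ = 7.103 × 0.6571 = 4.667 m.

y₂ = 4.667 m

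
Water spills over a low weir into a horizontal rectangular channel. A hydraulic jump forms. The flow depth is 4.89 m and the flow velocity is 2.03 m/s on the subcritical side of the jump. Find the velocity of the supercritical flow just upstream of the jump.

V₁ = 13.6 m/s

Fr₂ = V₂/√(g·y₂) = 2.03/√(9.81×4.89) = 0.293.
From the momentum equation (using Fr₂), y₁/y₂ = ½[√(1 + 8Fr₂²) − 1] = ½[√1.687 − 1] = 0.149.
y₁ = 0.149 × 4.89 = 0.731 m.
V₁ = q/y₁ = 9.93/0.731 = 13.6 m/s.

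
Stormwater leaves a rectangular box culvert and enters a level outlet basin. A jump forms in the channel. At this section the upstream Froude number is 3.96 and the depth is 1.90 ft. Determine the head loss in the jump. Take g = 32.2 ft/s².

ΔE = 6.50 ft

Fr₁ = 3.96 (given).
Conjugate-depth relation: y₂/y₁ = ½[√(1 + 8Fr₁²) − 1] = ½[√126.5 − 1] = 5.12.
y₂ = 5.12 × 1.90 = 9.73 ft.
Head loss: ΔE = (y₂ − y₁)³/(4y₁y₂) = (9.73 − 1.90)³/(4×1.90×9.73) = 481/74.0 = 6.50 ft.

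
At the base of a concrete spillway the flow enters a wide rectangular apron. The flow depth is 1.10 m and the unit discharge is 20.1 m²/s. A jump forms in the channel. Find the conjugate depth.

y₂ = 8.12 m

V₁ = q/y₁ = 20.1/1.10 = 18.3 m/s. Fr₁ = V₁/√(g·y₁) = 18.3/√(9.81×1.10) = 5.56.
Conjugate-depth relation: y₂/y₁ = ½[√(1 + 8Fr₁²) − 1] = ½[√248.5 − 1] = 7.38.
y₂ = 7.38 × 1.10 = 8.12 m.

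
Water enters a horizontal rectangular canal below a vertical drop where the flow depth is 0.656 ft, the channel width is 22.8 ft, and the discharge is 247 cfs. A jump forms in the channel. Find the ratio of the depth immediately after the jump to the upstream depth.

y₂/y₁ = 4.61

q = Q/b = 247/22.8 = 10.8 ft²/s; V₁ = q/y₁ = 16.5 ft/s. Fr₁ = V₁/√(g·y₁) = 3.59.
From the momentum equation for a rectangular channel, y₂/y₁ = ½[√(1 + 8Fr₁²) − 1] = ½[√104.3 − 1] = 4.61.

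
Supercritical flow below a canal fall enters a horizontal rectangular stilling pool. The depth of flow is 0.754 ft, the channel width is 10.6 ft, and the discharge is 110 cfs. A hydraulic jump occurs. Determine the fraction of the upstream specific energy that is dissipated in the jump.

ΔE/E₁ = 0.224 (22.4%)

q = Q/b = 110/10.6 = 10.4 ft²/s; V₁ = q/y₁ = 13.8 ft/s. Fr₁ = V₁/√(g·y₁) = 2.79.
Conjugate-depth relation: y₂/y₁ = ½[√(1 + 8Fr₁²) − 1] = ½[√63.42 − 1] = 3.48.
y₂ = 3.48 × 0.754 = 2.63 ft.
E₁ = y₁ + V₁²/2g = 3.70 ft. ΔE = (y₂ − y₁)³/(4y₁y₂) = 0.827 ft. ΔE/E₁ = 0.827/3.70 = 0.224.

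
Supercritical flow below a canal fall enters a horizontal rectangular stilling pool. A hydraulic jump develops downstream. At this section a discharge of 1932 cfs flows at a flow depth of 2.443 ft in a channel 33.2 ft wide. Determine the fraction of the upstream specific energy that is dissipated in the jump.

q = Q/b = 1932/33.2 = 58.19 ft²/s; V₁ = q/y₁ = 23.82 ft/s. Fr₁ = V₁/√(g·y₁) = 2.686.
Sequent-depth ratio: y₂/y₁ = ½[√(1 + 8Fr₁²) − 1] = ½[√58.703 − 1] = 3.331.
y₂ = 3.331 × 2.443 = 8.137 ft.
E₁ = y₁ + V₁²/2g = 11.25 ft. ΔE = (y₂ − y₁)³/(4y₁y₂) = 2.322 ft. ΔE/E₁ = 2.322/11.25 = 0.206.

ΔE/E₁ = 0.206 (20.6%)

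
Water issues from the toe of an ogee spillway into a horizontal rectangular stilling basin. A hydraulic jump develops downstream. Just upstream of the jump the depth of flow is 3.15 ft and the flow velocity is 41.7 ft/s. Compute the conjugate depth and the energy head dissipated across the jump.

Fr₁ = V₁/√(g·y₁) = 41.7/√(32.2×3.15) = 4.14.
Bélanger equation: y₂/y₁ = ½[√(1 + 8Fr₁²) − 1] = ½[√138.1 − 1] = 5.38.
y₂ = 5.38 × 3.15 = 16.9 ft.
q = V₁·y₁ = 41.7 × 3.15 = 131 ft²/s. V₂ = q/y₂ = 131/16.9 = 7.76 ft/s. E₁ = y₁ + V₁²/2g = 30.2 ft; E₂ = y₂ + V₂²/2g = 17.9 ft. ΔE = E₁ − E₂ = 12.3 ft.

y₂ = 16.9 ft; ΔE = 12.3 ft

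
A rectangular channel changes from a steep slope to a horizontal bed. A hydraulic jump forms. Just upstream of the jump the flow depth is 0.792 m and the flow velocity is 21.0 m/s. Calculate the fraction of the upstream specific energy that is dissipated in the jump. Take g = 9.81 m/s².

ΔE/E₁ = 0.645 (64.5%)

Fr₁ = V₁/√(g·y₁) = 21.0/√(9.81×0.792) = 7.53.
Conjugate-depth relation: y₂/y₁ = ½[√(1 + 8Fr₁²) − 1] = ½[√455.1 − 1] = 10.2.
y₂ = 10.2 × 0.792 = 8.05 m.
E₁ = y₁ + V₁²/2g = 23.3 m. ΔE = (y₂ − y₁)³/(4y₁y₂) = 15.0 m. ΔE/E₁ = 15.0/23.3 = 0.645.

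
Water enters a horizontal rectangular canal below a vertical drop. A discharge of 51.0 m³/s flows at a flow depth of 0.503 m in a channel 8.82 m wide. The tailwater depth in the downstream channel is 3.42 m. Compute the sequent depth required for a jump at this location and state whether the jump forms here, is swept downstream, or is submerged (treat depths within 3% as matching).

q = Q/b = 51.0/8.82 = 5.78 m²/s; V₁ = q/y₁ = 11.5 m/s. Fr₁ = V₁/√(g·y₁) = 5.18.
From the momentum equation for a rectangular channel, y₂/y₁ = ½[√(1 + 8Fr₁²) − 1] = ½[√215.2 − 1] = 6.84.
y₂ = 6.84 × 0.503 = 3.44 m.
Tailwater y_tw = 3.42 m: y_tw ≈ y₂, so the jump forms here.

y₂ = 3.44 m; the jump forms here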